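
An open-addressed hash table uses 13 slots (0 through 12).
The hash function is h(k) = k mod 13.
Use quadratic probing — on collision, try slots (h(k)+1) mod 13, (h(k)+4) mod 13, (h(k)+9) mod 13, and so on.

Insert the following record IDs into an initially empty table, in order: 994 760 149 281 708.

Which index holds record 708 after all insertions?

994 hashes to 6; slot 6 is free → place at 6.
760 hashes to 6; 6 taken → place at 7.
149 hashes to 6; 6,7 taken → place at 10.
281 hashes to 8; slot 8 is free → place at 8.
708 hashes to 6; 6,7,10 taken → place at 2.
Table: [., ., 708, ., ., ., 994, 760, 281, ., 149, ., .]

2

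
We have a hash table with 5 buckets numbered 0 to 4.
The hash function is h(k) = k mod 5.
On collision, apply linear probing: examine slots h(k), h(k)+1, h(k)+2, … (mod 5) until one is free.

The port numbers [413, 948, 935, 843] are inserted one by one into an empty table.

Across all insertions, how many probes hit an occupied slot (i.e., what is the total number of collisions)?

4

Insert 413: h=3, slot 3 empty -> index 3.
Insert 948: h=3, slot 3 occupied -> index 4.
Insert 935: h=0, slot 0 empty -> index 0.
Insert 843: h=3, slots 3,4,0 occupied -> index 1.
Table: [935, 843, ., 413, 948]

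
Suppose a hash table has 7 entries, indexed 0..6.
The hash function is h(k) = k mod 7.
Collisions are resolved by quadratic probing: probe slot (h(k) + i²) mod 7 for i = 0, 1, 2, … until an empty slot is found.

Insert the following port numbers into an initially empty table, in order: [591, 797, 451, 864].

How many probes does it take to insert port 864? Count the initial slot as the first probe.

591: h=3 => slot 3
797: h=6 => slot 6
451: h=3, probe 3,4 => slot 4
864: h=3, probe 3,4,0 => slot 0
Table: [864, -, -, 591, 451, -, 797]

3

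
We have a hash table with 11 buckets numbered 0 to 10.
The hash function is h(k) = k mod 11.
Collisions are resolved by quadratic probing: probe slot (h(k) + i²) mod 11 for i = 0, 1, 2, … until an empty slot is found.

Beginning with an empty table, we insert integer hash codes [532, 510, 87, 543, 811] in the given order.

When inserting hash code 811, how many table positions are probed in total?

2

532: h=4 -> slot 4
510: h=4, probe 4,5 -> slot 5
87: h=10 -> slot 10
543: h=4, probe 4,5,8 -> slot 8
811: h=8, probe 8,9 -> slot 9
Table: [—, —, —, —, 532, 510, —, —, 543, 811, 87]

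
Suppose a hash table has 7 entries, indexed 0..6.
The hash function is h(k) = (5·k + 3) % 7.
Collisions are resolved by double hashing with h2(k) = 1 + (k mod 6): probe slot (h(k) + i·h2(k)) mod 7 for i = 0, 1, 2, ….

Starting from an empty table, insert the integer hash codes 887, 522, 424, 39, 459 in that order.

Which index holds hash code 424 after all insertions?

5

887 hashes to 0; slot 0 is free -> place at 0.
522 hashes to 2; slot 2 is free -> place at 2.
424 hashes to 2, h2=5; 2,0 taken -> place at 5.
39 hashes to 2, h2=4; 2 taken -> place at 6.
459 hashes to 2, h2=4; 2,6 taken -> place at 3.
Table: [887, —, 522, 459, —, 424, 39]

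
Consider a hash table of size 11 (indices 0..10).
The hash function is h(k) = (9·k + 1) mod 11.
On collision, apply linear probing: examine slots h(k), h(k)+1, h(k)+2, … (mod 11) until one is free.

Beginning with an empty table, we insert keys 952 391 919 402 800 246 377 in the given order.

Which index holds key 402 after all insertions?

3

952: h=0 => slot 0
391: h=0, probe 0,1 => slot 1
919: h=0, probe 0,1,2 => slot 2
402: h=0, probe 0,1,2,3 => slot 3
800: h=7 => slot 7
246: h=4 => slot 4
377: h=6 => slot 6
Table: [952, 391, 919, 402, 246, ∅, 377, 800, ∅, ∅, ∅]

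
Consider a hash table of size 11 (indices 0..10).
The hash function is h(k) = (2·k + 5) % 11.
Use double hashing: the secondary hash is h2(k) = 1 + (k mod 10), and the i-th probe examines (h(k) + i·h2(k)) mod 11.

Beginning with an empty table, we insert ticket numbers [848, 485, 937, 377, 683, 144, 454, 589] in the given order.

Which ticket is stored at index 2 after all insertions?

485

848: h=7 => slot 7
485: h=7, h2=6, probe 7,2 => slot 2
937: h=9 => slot 9
377: h=0 => slot 0
683: h=7, h2=4, probe 7,0,4 => slot 4
144: h=7, h2=5, probe 7,1 => slot 1
454: h=0, h2=5, probe 0,5 => slot 5
589: h=6 => slot 6
Table: [377, 144, 485, —, 683, 454, 589, 848, —, 937, —]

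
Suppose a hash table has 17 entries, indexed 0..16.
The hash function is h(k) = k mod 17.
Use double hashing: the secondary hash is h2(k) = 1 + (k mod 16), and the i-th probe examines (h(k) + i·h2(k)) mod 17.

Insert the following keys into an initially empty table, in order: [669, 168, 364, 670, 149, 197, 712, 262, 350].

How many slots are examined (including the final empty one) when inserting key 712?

3

669: h=6 => slot 6
168: h=15 => slot 15
364: h=7 => slot 7
670: h=7, h2=15, probe 7,5 => slot 5
149: h=13 => slot 13
197: h=10 => slot 10
712: h=15, h2=9, probe 15,7,16 => slot 16
262: h=7, h2=7, probe 7,14 => slot 14
350: h=10, h2=15, probe 10,8 => slot 8
Table: [-, -, -, -, -, 670, 669, 364, 350, -, 197, -, -, 149, 262, 168, 712]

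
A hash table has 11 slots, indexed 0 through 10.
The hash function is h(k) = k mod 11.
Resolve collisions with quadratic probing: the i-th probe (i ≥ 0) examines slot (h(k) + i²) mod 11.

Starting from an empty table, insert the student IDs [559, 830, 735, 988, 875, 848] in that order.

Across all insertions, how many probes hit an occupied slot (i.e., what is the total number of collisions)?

559 hashes to 9; slot 9 is free -> place at 9.
830 hashes to 5; slot 5 is free -> place at 5.
735 hashes to 9; 9 taken -> place at 10.
988 hashes to 9; 9,10 taken -> place at 2.
875 hashes to 6; slot 6 is free -> place at 6.
848 hashes to 1; slot 1 is free -> place at 1.
Table: [., 848, 988, ., ., 830, 875, ., ., 559, 735]

3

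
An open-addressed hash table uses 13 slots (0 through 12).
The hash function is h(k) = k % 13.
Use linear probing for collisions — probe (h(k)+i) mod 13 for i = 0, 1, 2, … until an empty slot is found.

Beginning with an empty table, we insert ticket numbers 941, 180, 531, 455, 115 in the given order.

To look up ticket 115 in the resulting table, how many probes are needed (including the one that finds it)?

941 hashes to 5; slot 5 is free -> place at 5.
180 hashes to 11; slot 11 is free -> place at 11.
531 hashes to 11; 11 taken -> place at 12.
455 hashes to 0; slot 0 is free -> place at 0.
115 hashes to 11; 11,12,0 taken -> place at 1.
Table: [455, 115, _, _, _, 941, _, _, _, _, _, 180, 531]
Lookup 115: h=11, probe 11,12,0,1 → found at 1.

4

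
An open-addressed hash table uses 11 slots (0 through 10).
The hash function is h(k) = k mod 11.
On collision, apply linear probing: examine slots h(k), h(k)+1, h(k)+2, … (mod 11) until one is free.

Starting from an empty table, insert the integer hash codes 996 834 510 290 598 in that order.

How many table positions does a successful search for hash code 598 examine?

4

996: h=6 => slot 6
834: h=9 => slot 9
510: h=4 => slot 4
290: h=4, probe 4,5 => slot 5
598: h=4, probe 4,5,6,7 => slot 7
Table: [., ., ., ., 510, 290, 996, 598, ., 834, .]
Lookup 598: h=4, probe 4,5,6,7 → found at 7.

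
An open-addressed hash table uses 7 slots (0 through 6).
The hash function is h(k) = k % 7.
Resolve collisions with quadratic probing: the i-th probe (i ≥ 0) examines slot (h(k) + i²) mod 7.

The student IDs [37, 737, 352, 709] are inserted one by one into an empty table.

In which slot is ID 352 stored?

Insert 37: h=2, slot 2 empty => index 2.
Insert 737: h=2, slot 2 occupied => index 3.
Insert 352: h=2, slots 2,3 occupied => index 6.
Insert 709: h=2, slots 2,3,6 occupied => index 4.
Table: [_, _, 37, 737, 709, _, 352]

6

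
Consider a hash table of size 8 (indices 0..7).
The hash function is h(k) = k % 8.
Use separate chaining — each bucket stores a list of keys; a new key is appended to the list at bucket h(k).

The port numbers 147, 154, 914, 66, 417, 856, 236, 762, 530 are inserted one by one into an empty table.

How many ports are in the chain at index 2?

Insert 147: h=3, bucket 3 empty -> new chain.
Insert 154: h=2, bucket 2 empty -> new chain.
Insert 914: h=2, bucket 2 nonempty -> append to chain.
Insert 66: h=2, bucket 2 nonempty -> append to chain.
Insert 417: h=1, bucket 1 empty -> new chain.
Insert 856: h=0, bucket 0 empty -> new chain.
Insert 236: h=4, bucket 4 empty -> new chain.
Insert 762: h=2, bucket 2 nonempty -> append to chain.
Insert 530: h=2, bucket 2 nonempty -> append to chain.
Final buckets:
0: 856
1: 417
2: 154 -> 914 -> 66 -> 762 -> 530
3: 147
4: 236
5: ∅
6: ∅
7: ∅

5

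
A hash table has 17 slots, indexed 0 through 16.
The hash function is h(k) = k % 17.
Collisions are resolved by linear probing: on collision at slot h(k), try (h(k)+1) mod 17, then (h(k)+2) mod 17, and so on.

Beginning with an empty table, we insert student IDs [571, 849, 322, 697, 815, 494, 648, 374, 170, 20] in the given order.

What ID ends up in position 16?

571 hashes to 10; slot 10 is free => place at 10.
849 hashes to 16; slot 16 is free => place at 16.
322 hashes to 16; 16 taken => place at 0.
697 hashes to 0; 0 taken => place at 1.
815 hashes to 16; 16,0,1 taken => place at 2.
494 hashes to 1; 1,2 taken => place at 3.
648 hashes to 2; 2,3 taken => place at 4.
374 hashes to 0; 0,1,2,3,4 taken => place at 5.
170 hashes to 0; 0,1,2,3,4,5 taken => place at 6.
20 hashes to 3; 3,4,5,6 taken => place at 7.
Table: [322, 697, 815, 494, 648, 374, 170, 20, -, -, 571, -, -, -, -, -, 849]

849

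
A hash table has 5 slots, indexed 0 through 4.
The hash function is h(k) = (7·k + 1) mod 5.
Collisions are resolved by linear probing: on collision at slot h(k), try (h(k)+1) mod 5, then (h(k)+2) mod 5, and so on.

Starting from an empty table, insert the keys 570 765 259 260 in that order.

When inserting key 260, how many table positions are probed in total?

570: h=1 => slot 1
765: h=1, probe 1,2 => slot 2
259: h=4 => slot 4
260: h=1, probe 1,2,3 => slot 3
Table: [—, 570, 765, 260, 259]

3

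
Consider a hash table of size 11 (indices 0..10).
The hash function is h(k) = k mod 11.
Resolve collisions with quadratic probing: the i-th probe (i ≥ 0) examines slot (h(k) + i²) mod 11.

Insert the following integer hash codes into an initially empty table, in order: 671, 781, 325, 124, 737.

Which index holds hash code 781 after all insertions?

671 hashes to 0; slot 0 is free => place at 0.
781 hashes to 0; 0 taken => place at 1.
325 hashes to 6; slot 6 is free => place at 6.
124 hashes to 3; slot 3 is free => place at 3.
737 hashes to 0; 0,1 taken => place at 4.
Table: [671, 781, ., 124, 737, ., 325, ., ., ., .]

1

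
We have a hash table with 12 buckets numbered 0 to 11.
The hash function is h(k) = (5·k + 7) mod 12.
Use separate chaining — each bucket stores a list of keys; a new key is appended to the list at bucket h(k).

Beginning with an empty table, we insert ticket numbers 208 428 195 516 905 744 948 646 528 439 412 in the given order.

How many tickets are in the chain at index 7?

Insert 208: h=3, bucket 3 empty -> new chain.
Insert 428: h=11, bucket 11 empty -> new chain.
Insert 195: h=10, bucket 10 empty -> new chain.
Insert 516: h=7, bucket 7 empty -> new chain.
Insert 905: h=8, bucket 8 empty -> new chain.
Insert 744: h=7, bucket 7 nonempty -> append to chain.
Insert 948: h=7, bucket 7 nonempty -> append to chain.
Insert 646: h=9, bucket 9 empty -> new chain.
Insert 528: h=7, bucket 7 nonempty -> append to chain.
Insert 439: h=6, bucket 6 empty -> new chain.
Insert 412: h=3, bucket 3 nonempty -> append to chain.
Final buckets:
0: .
1: .
2: .
3: 208 -> 412
4: .
5: .
6: 439
7: 516 -> 744 -> 948 -> 528
8: 905
9: 646
10: 195
11: 428

4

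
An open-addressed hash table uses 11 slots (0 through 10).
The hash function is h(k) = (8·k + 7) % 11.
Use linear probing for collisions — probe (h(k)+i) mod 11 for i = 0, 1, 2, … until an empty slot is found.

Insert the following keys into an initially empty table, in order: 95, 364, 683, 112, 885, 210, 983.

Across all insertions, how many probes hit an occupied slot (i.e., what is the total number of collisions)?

4

95 hashes to 8; slot 8 is free → place at 8.
364 hashes to 4; slot 4 is free → place at 4.
683 hashes to 4; 4 taken → place at 5.
112 hashes to 1; slot 1 is free → place at 1.
885 hashes to 3; slot 3 is free → place at 3.
210 hashes to 4; 4,5 taken → place at 6.
983 hashes to 6; 6 taken → place at 7.
Table: [-, 112, -, 885, 364, 683, 210, 983, 95, -, -]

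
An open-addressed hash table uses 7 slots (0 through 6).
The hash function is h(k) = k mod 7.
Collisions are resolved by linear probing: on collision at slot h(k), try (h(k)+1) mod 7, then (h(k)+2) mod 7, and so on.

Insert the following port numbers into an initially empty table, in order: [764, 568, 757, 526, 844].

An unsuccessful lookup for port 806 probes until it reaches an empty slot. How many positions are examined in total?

764: h=1 → slot 1
568: h=1, probe 1,2 → slot 2
757: h=1, probe 1,2,3 → slot 3
526: h=1, probe 1,2,3,4 → slot 4
844: h=4, probe 4,5 → slot 5
Table: [∅, 764, 568, 757, 526, 844, ∅]
Lookup 806: h=1, probe 1,2,3,4,5,6 → slot 6 empty, not found.

6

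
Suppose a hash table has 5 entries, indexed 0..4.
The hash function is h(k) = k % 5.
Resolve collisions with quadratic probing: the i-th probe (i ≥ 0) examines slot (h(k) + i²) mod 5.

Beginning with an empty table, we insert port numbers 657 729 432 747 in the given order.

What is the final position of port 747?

657 hashes to 2; slot 2 is free → place at 2.
729 hashes to 4; slot 4 is free → place at 4.
432 hashes to 2; 2 taken → place at 3.
747 hashes to 2; 2,3 taken → place at 1.
Table: [-, 747, 657, 432, 729]

1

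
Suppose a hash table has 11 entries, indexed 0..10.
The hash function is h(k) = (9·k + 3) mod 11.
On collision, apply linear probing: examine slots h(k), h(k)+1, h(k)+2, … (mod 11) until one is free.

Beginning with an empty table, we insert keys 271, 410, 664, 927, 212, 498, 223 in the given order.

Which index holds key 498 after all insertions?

1

271 hashes to 0; slot 0 is free -> place at 0.
410 hashes to 8; slot 8 is free -> place at 8.
664 hashes to 6; slot 6 is free -> place at 6.
927 hashes to 8; 8 taken -> place at 9.
212 hashes to 8; 8,9 taken -> place at 10.
498 hashes to 8; 8,9,10,0 taken -> place at 1.
223 hashes to 8; 8,9,10,0,1 taken -> place at 2.
Table: [271, 498, 223, —, —, —, 664, —, 410, 927, 212]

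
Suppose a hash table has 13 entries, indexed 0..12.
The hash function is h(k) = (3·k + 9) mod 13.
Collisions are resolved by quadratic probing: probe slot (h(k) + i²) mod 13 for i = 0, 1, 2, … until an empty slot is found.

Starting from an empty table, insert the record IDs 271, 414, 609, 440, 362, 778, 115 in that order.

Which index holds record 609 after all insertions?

7

Insert 271: h=3, slot 3 empty => index 3.
Insert 414: h=3, slot 3 occupied => index 4.
Insert 609: h=3, slots 3,4 occupied => index 7.
Insert 440: h=3, slots 3,4,7 occupied => index 12.
Insert 362: h=3, slots 3,4,7,12 occupied => index 6.
Insert 778: h=3, slots 3,4,7,12,6 occupied => index 2.
Insert 115: h=3, slots 3,4,7,12,6,2 occupied => index 0.
Table: [115, ∅, 778, 271, 414, ∅, 362, 609, ∅, ∅, ∅, ∅, 440]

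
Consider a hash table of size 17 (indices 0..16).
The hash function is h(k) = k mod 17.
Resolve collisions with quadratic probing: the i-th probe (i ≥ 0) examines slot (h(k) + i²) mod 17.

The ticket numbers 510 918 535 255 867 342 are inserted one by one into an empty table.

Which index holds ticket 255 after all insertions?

4

510: h=0 => slot 0
918: h=0, probe 0,1 => slot 1
535: h=8 => slot 8
255: h=0, probe 0,1,4 => slot 4
867: h=0, probe 0,1,4,9 => slot 9
342: h=2 => slot 2
Table: [510, 918, 342, —, 255, —, —, —, 535, 867, —, —, —, —, —, —, —]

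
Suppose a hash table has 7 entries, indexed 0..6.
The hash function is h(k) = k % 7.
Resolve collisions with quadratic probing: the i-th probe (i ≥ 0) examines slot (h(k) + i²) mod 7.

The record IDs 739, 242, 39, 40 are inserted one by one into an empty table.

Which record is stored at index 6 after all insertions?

739: h=4 → slot 4
242: h=4, probe 4,5 → slot 5
39: h=4, probe 4,5,1 → slot 1
40: h=5, probe 5,6 → slot 6
Table: [—, 39, —, —, 739, 242, 40]

40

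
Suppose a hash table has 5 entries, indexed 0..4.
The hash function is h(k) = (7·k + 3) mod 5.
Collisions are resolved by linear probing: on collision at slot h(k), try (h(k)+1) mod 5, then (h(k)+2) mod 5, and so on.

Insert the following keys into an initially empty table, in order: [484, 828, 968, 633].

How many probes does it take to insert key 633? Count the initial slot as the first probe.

484 hashes to 1; slot 1 is free -> place at 1.
828 hashes to 4; slot 4 is free -> place at 4.
968 hashes to 4; 4 taken -> place at 0.
633 hashes to 4; 4,0,1 taken -> place at 2.
Table: [968, 484, 633, -, 828]

4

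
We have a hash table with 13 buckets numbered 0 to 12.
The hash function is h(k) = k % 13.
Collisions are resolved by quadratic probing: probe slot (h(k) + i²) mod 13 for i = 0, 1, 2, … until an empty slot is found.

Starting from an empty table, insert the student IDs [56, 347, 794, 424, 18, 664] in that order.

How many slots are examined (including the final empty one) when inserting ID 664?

2

56: h=4 => slot 4
347: h=9 => slot 9
794: h=1 => slot 1
424: h=8 => slot 8
18: h=5 => slot 5
664: h=1, probe 1,2 => slot 2
Table: [—, 794, 664, —, 56, 18, —, —, 424, 347, —, —, —]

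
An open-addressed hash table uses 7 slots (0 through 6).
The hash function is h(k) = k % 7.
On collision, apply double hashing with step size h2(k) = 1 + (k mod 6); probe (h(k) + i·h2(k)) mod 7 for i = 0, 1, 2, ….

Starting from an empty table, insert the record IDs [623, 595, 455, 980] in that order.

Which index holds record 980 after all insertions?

623 hashes to 0; slot 0 is free → place at 0.
595 hashes to 0, h2=2; 0 taken → place at 2.
455 hashes to 0, h2=6; 0 taken → place at 6.
980 hashes to 0, h2=3; 0 taken → place at 3.
Table: [623, ∅, 595, 980, ∅, ∅, 455]

3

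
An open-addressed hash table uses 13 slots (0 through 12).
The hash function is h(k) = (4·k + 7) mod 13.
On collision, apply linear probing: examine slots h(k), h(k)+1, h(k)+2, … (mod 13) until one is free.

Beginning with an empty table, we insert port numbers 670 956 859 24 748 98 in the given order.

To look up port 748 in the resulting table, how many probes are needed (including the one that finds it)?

5

670 hashes to 9; slot 9 is free -> place at 9.
956 hashes to 9; 9 taken -> place at 10.
859 hashes to 11; slot 11 is free -> place at 11.
24 hashes to 12; slot 12 is free -> place at 12.
748 hashes to 9; 9,10,11,12 taken -> place at 0.
98 hashes to 9; 9,10,11,12,0 taken -> place at 1.
Table: [748, 98, ., ., ., ., ., ., ., 670, 956, 859, 24]
Lookup 748: h=9, probe 9,10,11,12,0 → found at 0.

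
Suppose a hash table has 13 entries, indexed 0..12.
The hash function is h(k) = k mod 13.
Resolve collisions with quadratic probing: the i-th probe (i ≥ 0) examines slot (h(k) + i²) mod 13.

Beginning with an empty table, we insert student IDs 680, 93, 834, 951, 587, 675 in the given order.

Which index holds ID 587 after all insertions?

11

Insert 680: h=4, slot 4 empty → index 4.
Insert 93: h=2, slot 2 empty → index 2.
Insert 834: h=2, slot 2 occupied → index 3.
Insert 951: h=2, slots 2,3 occupied → index 6.
Insert 587: h=2, slots 2,3,6 occupied → index 11.
Insert 675: h=12, slot 12 empty → index 12.
Table: [-, -, 93, 834, 680, -, 951, -, -, -, -, 587, 675]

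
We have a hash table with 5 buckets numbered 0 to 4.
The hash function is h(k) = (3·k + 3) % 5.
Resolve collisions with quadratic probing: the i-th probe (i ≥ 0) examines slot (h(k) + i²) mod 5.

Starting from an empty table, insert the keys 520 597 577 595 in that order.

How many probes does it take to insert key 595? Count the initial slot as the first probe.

520: h=3 -> slot 3
597: h=4 -> slot 4
577: h=4, probe 4,0 -> slot 0
595: h=3, probe 3,4,2 -> slot 2
Table: [577, -, 595, 520, 597]

3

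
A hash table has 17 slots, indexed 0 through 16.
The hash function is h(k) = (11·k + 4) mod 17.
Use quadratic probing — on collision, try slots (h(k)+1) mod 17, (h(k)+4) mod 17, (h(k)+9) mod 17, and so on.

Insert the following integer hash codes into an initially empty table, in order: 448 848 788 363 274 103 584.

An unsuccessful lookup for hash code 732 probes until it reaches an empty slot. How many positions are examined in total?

4

448: h=2 => slot 2
848: h=16 => slot 16
788: h=2, probe 2,3 => slot 3
363: h=2, probe 2,3,6 => slot 6
274: h=9 => slot 9
103: h=15 => slot 15
584: h=2, probe 2,3,6,11 => slot 11
Table: [., ., 448, 788, ., ., 363, ., ., 274, ., 584, ., ., ., 103, 848]
Lookup 732: h=15, probe 15,16,2,7 → slot 7 empty, not found.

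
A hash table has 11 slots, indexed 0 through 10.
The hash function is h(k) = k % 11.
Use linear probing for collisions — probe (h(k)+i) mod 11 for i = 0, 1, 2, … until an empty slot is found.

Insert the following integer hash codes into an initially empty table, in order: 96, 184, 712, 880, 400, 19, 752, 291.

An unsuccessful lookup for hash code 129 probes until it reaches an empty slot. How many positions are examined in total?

6

Insert 96: h=8, slot 8 empty -> index 8.
Insert 184: h=8, slot 8 occupied -> index 9.
Insert 712: h=8, slots 8,9 occupied -> index 10.
Insert 880: h=0, slot 0 empty -> index 0.
Insert 400: h=4, slot 4 empty -> index 4.
Insert 19: h=8, slots 8,9,10,0 occupied -> index 1.
Insert 752: h=4, slot 4 occupied -> index 5.
Insert 291: h=5, slot 5 occupied -> index 6.
Table: [880, 19, _, _, 400, 752, 291, _, 96, 184, 712]
Lookup 129: h=8, probe 8,9,10,0,1,2 → slot 2 empty, not found.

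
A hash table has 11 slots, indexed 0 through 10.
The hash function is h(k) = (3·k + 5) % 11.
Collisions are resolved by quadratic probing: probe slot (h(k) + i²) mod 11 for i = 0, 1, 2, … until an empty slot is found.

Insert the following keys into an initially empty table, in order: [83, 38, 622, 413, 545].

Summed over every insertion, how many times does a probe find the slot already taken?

6

Insert 83: h=1, slot 1 empty => index 1.
Insert 38: h=9, slot 9 empty => index 9.
Insert 622: h=1, slot 1 occupied => index 2.
Insert 413: h=1, slots 1,2 occupied => index 5.
Insert 545: h=1, slots 1,2,5 occupied => index 10.
Table: [-, 83, 622, -, -, 413, -, -, -, 38, 545]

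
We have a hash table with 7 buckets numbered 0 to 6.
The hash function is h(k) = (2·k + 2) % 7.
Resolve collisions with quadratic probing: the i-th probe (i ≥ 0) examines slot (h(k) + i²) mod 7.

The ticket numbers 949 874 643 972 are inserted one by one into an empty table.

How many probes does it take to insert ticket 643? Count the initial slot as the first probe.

2

Insert 949: h=3, slot 3 empty => index 3.
Insert 874: h=0, slot 0 empty => index 0.
Insert 643: h=0, slot 0 occupied => index 1.
Insert 972: h=0, slots 0,1 occupied => index 4.
Table: [874, 643, _, 949, 972, _, _]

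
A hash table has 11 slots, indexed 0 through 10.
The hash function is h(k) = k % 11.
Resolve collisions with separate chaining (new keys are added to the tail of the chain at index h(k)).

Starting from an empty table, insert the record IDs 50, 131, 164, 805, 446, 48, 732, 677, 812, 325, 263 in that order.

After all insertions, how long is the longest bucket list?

50 → bucket 6
131 → bucket 10
164 → bucket 10 (collision)
805 → bucket 2
446 → bucket 6 (collision)
48 → bucket 4
732 → bucket 6 (collision)
677 → bucket 6 (collision)
812 → bucket 9
325 → bucket 6 (collision)
263 → bucket 10 (collision)
Final buckets:
0: —
1: —
2: 805
3: —
4: 48
5: —
6: 50 -> 446 -> 732 -> 677 -> 325
7: —
8: —
9: 812
10: 131 -> 164 -> 263

5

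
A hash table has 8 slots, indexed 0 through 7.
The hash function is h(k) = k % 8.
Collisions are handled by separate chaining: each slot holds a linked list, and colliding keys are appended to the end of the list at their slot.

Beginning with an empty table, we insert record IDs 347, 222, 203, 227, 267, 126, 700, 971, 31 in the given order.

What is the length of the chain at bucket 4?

Insert 347: h=3, bucket 3 empty -> new chain.
Insert 222: h=6, bucket 6 empty -> new chain.
Insert 203: h=3, bucket 3 nonempty -> append to chain.
Insert 227: h=3, bucket 3 nonempty -> append to chain.
Insert 267: h=3, bucket 3 nonempty -> append to chain.
Insert 126: h=6, bucket 6 nonempty -> append to chain.
Insert 700: h=4, bucket 4 empty -> new chain.
Insert 971: h=3, bucket 3 nonempty -> append to chain.
Insert 31: h=7, bucket 7 empty -> new chain.
Final buckets:
0: —
1: —
2: —
3: 347 -> 203 -> 227 -> 267 -> 971
4: 700
5: —
6: 222 -> 126
7: 31

1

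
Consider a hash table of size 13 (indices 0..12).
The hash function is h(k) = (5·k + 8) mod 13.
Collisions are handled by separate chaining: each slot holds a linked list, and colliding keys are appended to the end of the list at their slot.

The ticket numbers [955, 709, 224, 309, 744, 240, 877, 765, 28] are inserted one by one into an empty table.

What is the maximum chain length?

Insert 955: h=12, bucket 12 empty -> new chain.
Insert 709: h=4, bucket 4 empty -> new chain.
Insert 224: h=10, bucket 10 empty -> new chain.
Insert 309: h=6, bucket 6 empty -> new chain.
Insert 744: h=10, bucket 10 nonempty -> append to chain.
Insert 240: h=12, bucket 12 nonempty -> append to chain.
Insert 877: h=12, bucket 12 nonempty -> append to chain.
Insert 765: h=11, bucket 11 empty -> new chain.
Insert 28: h=5, bucket 5 empty -> new chain.
Final buckets:
0: .
1: .
2: .
3: .
4: 709
5: 28
6: 309
7: .
8: .
9: .
10: 224 -> 744
11: 765
12: 955 -> 240 -> 877

3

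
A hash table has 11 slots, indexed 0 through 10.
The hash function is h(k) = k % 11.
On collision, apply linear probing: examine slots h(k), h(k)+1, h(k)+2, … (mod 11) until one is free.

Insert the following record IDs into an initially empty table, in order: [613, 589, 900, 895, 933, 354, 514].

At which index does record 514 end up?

0

Insert 613: h=8, slot 8 empty → index 8.
Insert 589: h=6, slot 6 empty → index 6.
Insert 900: h=9, slot 9 empty → index 9.
Insert 895: h=4, slot 4 empty → index 4.
Insert 933: h=9, slot 9 occupied → index 10.
Insert 354: h=2, slot 2 empty → index 2.
Insert 514: h=8, slots 8,9,10 occupied → index 0.
Table: [514, ∅, 354, ∅, 895, ∅, 589, ∅, 613, 900, 933]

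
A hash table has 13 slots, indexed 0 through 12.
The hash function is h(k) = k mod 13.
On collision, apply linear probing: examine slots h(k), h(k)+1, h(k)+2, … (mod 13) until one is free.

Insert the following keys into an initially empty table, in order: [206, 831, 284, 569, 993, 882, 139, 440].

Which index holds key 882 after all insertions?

206: h=11 -> slot 11
831: h=12 -> slot 12
284: h=11, probe 11,12,0 -> slot 0
569: h=10 -> slot 10
993: h=5 -> slot 5
882: h=11, probe 11,12,0,1 -> slot 1
139: h=9 -> slot 9
440: h=11, probe 11,12,0,1,2 -> slot 2
Table: [284, 882, 440, ∅, ∅, 993, ∅, ∅, ∅, 139, 569, 206, 831]

1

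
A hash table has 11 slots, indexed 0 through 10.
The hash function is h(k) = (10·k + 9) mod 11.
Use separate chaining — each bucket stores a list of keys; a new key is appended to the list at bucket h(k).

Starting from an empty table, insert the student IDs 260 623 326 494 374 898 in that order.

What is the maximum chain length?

260 → bucket 2
623 → bucket 2 (collision)
326 → bucket 2 (collision)
494 → bucket 10
374 → bucket 9
898 → bucket 2 (collision)
Final buckets:
0: —
1: —
2: 260 -> 623 -> 326 -> 898
3: —
4: —
5: —
6: —
7: —
8: —
9: 374
10: 494

4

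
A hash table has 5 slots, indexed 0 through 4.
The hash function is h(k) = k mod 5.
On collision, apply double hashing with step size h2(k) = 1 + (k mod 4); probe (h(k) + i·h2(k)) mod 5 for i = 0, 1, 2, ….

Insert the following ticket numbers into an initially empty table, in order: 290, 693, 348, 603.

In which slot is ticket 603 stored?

2

290: h=0 → slot 0
693: h=3 → slot 3
348: h=3, h2=1, probe 3,4 → slot 4
603: h=3, h2=4, probe 3,2 → slot 2
Table: [290, ∅, 603, 693, 348]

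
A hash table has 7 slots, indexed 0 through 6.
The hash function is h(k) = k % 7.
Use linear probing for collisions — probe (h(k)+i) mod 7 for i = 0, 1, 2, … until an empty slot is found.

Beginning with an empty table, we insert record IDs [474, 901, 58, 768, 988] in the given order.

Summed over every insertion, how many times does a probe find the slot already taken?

3

Insert 474: h=5, slot 5 empty => index 5.
Insert 901: h=5, slot 5 occupied => index 6.
Insert 58: h=2, slot 2 empty => index 2.
Insert 768: h=5, slots 5,6 occupied => index 0.
Insert 988: h=1, slot 1 empty => index 1.
Table: [768, 988, 58, —, —, 474, 901]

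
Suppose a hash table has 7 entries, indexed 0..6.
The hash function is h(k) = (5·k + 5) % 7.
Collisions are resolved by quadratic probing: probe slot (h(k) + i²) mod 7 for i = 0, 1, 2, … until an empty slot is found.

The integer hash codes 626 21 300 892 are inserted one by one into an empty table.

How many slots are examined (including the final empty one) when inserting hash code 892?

626: h=6 => slot 6
21: h=5 => slot 5
300: h=0 => slot 0
892: h=6, probe 6,0,3 => slot 3
Table: [300, _, _, 892, _, 21, 626]

3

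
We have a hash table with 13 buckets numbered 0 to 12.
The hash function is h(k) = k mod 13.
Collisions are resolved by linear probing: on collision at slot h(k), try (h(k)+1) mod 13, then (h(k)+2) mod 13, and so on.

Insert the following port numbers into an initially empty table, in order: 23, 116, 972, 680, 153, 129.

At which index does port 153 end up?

0

23 hashes to 10; slot 10 is free => place at 10.
116 hashes to 12; slot 12 is free => place at 12.
972 hashes to 10; 10 taken => place at 11.
680 hashes to 4; slot 4 is free => place at 4.
153 hashes to 10; 10,11,12 taken => place at 0.
129 hashes to 12; 12,0 taken => place at 1.
Table: [153, 129, _, _, 680, _, _, _, _, _, 23, 972, 116]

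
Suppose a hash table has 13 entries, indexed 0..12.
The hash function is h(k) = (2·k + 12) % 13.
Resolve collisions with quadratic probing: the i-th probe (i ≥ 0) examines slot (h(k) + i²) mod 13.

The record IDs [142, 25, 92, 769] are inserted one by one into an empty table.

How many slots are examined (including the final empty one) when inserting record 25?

2

Insert 142: h=10, slot 10 empty → index 10.
Insert 25: h=10, slot 10 occupied → index 11.
Insert 92: h=1, slot 1 empty → index 1.
Insert 769: h=3, slot 3 empty → index 3.
Table: [—, 92, —, 769, —, —, —, —, —, —, 142, 25, —]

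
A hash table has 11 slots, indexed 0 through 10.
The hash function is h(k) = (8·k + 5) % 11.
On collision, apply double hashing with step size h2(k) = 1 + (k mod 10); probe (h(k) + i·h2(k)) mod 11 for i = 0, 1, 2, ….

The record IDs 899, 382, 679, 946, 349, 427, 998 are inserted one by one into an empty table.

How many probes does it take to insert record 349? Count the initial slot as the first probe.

3

Insert 899: h=3, slot 3 empty -> index 3.
Insert 382: h=3, h2=3, slot 3 occupied -> index 6.
Insert 679: h=3, h2=10, slot 3 occupied -> index 2.
Insert 946: h=5, slot 5 empty -> index 5.
Insert 349: h=3, h2=10, slots 3,2 occupied -> index 1.
Insert 427: h=0, slot 0 empty -> index 0.
Insert 998: h=3, h2=9, slots 3,1 occupied -> index 10.
Table: [427, 349, 679, 899, ., 946, 382, ., ., ., 998]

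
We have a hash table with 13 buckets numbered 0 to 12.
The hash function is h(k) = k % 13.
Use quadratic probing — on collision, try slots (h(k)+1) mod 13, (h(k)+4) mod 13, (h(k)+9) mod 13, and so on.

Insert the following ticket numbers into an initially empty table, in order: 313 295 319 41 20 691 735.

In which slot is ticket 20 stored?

313: h=1 -> slot 1
295: h=9 -> slot 9
319: h=7 -> slot 7
41: h=2 -> slot 2
20: h=7, probe 7,8 -> slot 8
691: h=2, probe 2,3 -> slot 3
735: h=7, probe 7,8,11 -> slot 11
Table: [_, 313, 41, 691, _, _, _, 319, 20, 295, _, 735, _]

8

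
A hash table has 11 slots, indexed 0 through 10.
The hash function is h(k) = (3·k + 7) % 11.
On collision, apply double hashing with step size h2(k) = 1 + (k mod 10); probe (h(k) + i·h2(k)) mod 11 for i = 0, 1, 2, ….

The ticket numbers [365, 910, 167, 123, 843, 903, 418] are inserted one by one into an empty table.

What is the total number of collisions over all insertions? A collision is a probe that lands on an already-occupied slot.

365: h=2 → slot 2
910: h=9 → slot 9
167: h=2, h2=8, probe 2,10 → slot 10
123: h=2, h2=4, probe 2,6 → slot 6
843: h=6, h2=4, probe 6,10,3 → slot 3
903: h=10, h2=4, probe 10,3,7 → slot 7
418: h=7, h2=9, probe 7,5 → slot 5
Table: [-, -, 365, 843, -, 418, 123, 903, -, 910, 167]

7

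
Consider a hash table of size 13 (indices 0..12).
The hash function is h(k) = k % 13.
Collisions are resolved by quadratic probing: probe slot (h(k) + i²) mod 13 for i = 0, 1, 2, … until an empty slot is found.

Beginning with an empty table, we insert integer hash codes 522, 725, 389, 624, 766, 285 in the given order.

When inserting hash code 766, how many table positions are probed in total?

522: h=2 => slot 2
725: h=10 => slot 10
389: h=12 => slot 12
624: h=0 => slot 0
766: h=12, probe 12,0,3 => slot 3
285: h=12, probe 12,0,3,8 => slot 8
Table: [624, ∅, 522, 766, ∅, ∅, ∅, ∅, 285, ∅, 725, ∅, 389]

3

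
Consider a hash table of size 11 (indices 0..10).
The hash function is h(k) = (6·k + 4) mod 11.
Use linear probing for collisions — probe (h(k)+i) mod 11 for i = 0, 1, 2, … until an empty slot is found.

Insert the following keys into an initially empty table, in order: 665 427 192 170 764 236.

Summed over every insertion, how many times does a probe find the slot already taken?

13

665 hashes to 1; slot 1 is free → place at 1.
427 hashes to 3; slot 3 is free → place at 3.
192 hashes to 1; 1 taken → place at 2.
170 hashes to 1; 1,2,3 taken → place at 4.
764 hashes to 1; 1,2,3,4 taken → place at 5.
236 hashes to 1; 1,2,3,4,5 taken → place at 6.
Table: [—, 665, 192, 427, 170, 764, 236, —, —, —, —]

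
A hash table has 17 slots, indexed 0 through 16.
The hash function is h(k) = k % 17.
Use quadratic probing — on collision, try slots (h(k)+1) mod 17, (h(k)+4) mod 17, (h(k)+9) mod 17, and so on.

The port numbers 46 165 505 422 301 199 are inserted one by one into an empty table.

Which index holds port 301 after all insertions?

4

Insert 46: h=12, slot 12 empty => index 12.
Insert 165: h=12, slot 12 occupied => index 13.
Insert 505: h=12, slots 12,13 occupied => index 16.
Insert 422: h=14, slot 14 empty => index 14.
Insert 301: h=12, slots 12,13,16 occupied => index 4.
Insert 199: h=12, slots 12,13,16,4 occupied => index 11.
Table: [—, —, —, —, 301, —, —, —, —, —, —, 199, 46, 165, 422, —, 505]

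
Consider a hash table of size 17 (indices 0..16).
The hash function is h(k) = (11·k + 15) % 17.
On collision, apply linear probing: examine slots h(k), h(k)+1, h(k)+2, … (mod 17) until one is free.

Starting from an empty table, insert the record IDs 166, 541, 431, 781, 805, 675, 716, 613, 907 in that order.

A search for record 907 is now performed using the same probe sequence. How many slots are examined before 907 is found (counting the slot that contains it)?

166: h=5 -> slot 5
541: h=16 -> slot 16
431: h=13 -> slot 13
781: h=4 -> slot 4
805: h=13, probe 13,14 -> slot 14
675: h=11 -> slot 11
716: h=3 -> slot 3
613: h=9 -> slot 9
907: h=13, probe 13,14,15 -> slot 15
Table: [_, _, _, 716, 781, 166, _, _, _, 613, _, 675, _, 431, 805, 907, 541]
Lookup 907: h=13, probe 13,14,15 → found at 15.

3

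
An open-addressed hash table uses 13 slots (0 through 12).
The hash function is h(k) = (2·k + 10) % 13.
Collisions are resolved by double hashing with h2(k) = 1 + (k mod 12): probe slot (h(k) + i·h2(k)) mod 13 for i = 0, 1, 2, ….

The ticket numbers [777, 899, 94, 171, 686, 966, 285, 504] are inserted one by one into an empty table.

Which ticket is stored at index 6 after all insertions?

504

777: h=4 => slot 4
899: h=1 => slot 1
94: h=3 => slot 3
171: h=1, h2=4, probe 1,5 => slot 5
686: h=4, h2=3, probe 4,7 => slot 7
966: h=5, h2=7, probe 5,12 => slot 12
285: h=8 => slot 8
504: h=4, h2=1, probe 4,5,6 => slot 6
Table: [_, 899, _, 94, 777, 171, 504, 686, 285, _, _, _, 966]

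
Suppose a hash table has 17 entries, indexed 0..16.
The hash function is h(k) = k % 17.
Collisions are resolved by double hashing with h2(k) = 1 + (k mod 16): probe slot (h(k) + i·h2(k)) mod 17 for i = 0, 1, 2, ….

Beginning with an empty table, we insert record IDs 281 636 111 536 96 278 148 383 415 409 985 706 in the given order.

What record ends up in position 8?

111

281 hashes to 9; slot 9 is free → place at 9.
636 hashes to 7; slot 7 is free → place at 7.
111 hashes to 9, h2=16; 9 taken → place at 8.
536 hashes to 9, h2=9; 9 taken → place at 1.
96 hashes to 11; slot 11 is free → place at 11.
278 hashes to 6; slot 6 is free → place at 6.
148 hashes to 12; slot 12 is free → place at 12.
383 hashes to 9, h2=16; 9,8,7,6 taken → place at 5.
415 hashes to 7, h2=16; 7,6,5 taken → place at 4.
409 hashes to 1, h2=10; 1,11,4 taken → place at 14.
985 hashes to 16; slot 16 is free → place at 16.
706 hashes to 9, h2=3; 9,12 taken → place at 15.
Table: [—, 536, —, —, 415, 383, 278, 636, 111, 281, —, 96, 148, —, 409, 706, 985]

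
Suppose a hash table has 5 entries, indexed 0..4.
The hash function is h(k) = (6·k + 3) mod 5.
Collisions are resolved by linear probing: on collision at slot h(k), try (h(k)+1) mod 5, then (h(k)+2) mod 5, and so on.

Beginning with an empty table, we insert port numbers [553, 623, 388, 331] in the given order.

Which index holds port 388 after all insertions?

3

Insert 553: h=1, slot 1 empty → index 1.
Insert 623: h=1, slot 1 occupied → index 2.
Insert 388: h=1, slots 1,2 occupied → index 3.
Insert 331: h=4, slot 4 empty → index 4.
Table: [∅, 553, 623, 388, 331]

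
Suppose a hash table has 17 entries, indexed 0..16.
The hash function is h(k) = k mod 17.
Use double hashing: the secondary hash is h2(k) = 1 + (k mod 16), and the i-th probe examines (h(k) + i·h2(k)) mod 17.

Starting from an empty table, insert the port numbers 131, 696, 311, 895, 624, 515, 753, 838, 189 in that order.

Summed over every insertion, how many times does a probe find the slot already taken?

8

131 hashes to 12; slot 12 is free -> place at 12.
696 hashes to 16; slot 16 is free -> place at 16.
311 hashes to 5; slot 5 is free -> place at 5.
895 hashes to 11; slot 11 is free -> place at 11.
624 hashes to 12, h2=1; 12 taken -> place at 13.
515 hashes to 5, h2=4; 5 taken -> place at 9.
753 hashes to 5, h2=2; 5 taken -> place at 7.
838 hashes to 5, h2=7; 5,12 taken -> place at 2.
189 hashes to 2, h2=14; 2,16,13 taken -> place at 10.
Table: [-, -, 838, -, -, 311, -, 753, -, 515, 189, 895, 131, 624, -, -, 696]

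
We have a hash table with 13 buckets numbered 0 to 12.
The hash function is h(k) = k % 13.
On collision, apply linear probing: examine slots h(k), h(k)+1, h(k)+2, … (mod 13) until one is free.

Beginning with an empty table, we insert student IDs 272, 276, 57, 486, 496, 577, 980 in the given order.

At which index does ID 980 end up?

272: h=12 → slot 12
276: h=3 → slot 3
57: h=5 → slot 5
486: h=5, probe 5,6 → slot 6
496: h=2 → slot 2
577: h=5, probe 5,6,7 → slot 7
980: h=5, probe 5,6,7,8 → slot 8
Table: [., ., 496, 276, ., 57, 486, 577, 980, ., ., ., 272]

8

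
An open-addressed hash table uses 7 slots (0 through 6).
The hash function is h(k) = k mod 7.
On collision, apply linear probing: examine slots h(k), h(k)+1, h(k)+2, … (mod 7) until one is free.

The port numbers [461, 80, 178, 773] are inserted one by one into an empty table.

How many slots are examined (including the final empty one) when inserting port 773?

3

461 hashes to 6; slot 6 is free → place at 6.
80 hashes to 3; slot 3 is free → place at 3.
178 hashes to 3; 3 taken → place at 4.
773 hashes to 3; 3,4 taken → place at 5.
Table: [., ., ., 80, 178, 773, 461]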